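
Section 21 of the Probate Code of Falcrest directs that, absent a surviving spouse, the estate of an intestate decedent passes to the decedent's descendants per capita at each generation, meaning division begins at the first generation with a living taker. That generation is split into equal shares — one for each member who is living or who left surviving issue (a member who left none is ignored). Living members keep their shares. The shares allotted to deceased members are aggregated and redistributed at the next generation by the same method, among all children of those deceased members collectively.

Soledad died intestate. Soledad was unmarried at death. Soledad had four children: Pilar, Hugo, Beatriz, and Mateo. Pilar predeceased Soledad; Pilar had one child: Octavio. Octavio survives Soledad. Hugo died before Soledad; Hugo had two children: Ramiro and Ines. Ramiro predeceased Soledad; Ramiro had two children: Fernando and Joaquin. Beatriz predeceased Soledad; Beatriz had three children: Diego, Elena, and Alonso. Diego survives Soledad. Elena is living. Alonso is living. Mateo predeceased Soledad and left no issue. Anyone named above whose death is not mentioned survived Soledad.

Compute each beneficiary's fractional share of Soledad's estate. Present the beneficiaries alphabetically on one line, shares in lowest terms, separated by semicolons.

Alonso 1/6; Diego 1/6; Elena 1/6; Fernando 1/12; Ines 1/6; Joaquin 1/12; Octavio 1/6

There is no surviving spouse, so the entire estate passes to Soledad's descendants per capita at each generation.
No one at generation 1 (Pilar, Hugo, Beatriz) is living; moving to the next generation.
At generation 2 (Octavio, Ramiro, Ines, Diego, Elena, Alonso) there are 6 shares of (1)/6 = 1/6 each.
Living: Octavio, Ines, Diego, Elena, and Alonso — each takes 1/6.
Deceased: Ramiro. That 1/6 share is carried to generation 3.
At generation 3 (Fernando, Joaquin) there are 2 shares of (1/6)/2 = 1/12 each.
Living: Fernando and Joaquin — each takes 1/12.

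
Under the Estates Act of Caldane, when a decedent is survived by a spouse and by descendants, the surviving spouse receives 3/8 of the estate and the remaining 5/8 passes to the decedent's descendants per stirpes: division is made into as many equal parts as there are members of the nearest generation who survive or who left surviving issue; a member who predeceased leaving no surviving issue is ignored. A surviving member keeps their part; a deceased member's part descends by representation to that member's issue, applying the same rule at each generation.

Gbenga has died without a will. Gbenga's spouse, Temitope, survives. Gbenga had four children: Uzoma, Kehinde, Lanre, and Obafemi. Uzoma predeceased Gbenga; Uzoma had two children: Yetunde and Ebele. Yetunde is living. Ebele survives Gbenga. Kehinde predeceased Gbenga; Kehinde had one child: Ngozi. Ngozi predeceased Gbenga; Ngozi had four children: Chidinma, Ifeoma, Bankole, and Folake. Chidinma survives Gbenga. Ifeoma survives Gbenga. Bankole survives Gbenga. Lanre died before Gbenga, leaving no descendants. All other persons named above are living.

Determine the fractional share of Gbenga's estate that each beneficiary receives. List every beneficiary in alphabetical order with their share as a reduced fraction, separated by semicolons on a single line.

Temitope, as surviving spouse, takes 3/8.
The remaining 5/8 passes to Gbenga's descendants per stirpes.
Lanre left no surviving issue, so that branch lapses and is disregarded.
The 5/8 is divided into 3 equal shares of 5/24 among Uzoma, Kehinde, Obafemi.
Uzoma predeceased; the 5/24 allotted to Uzoma's branch passes to Uzoma's issue by representation.
The 5/24 is divided into 2 equal shares of 5/48 among Yetunde, Ebele.
Yetunde is living and takes 5/48.
Ebele is living and takes 5/48.
Kehinde predeceased; the 5/24 allotted to Kehinde's branch passes to Kehinde's issue by representation.
Ngozi's line is the sole branch at this level, so the full 5/24 passes to Ngozi's issue by representation.
The 5/24 is divided into 4 equal shares of 5/96 among Chidinma, Ifeoma, Bankole, Folake.
Chidinma is living and takes 5/96.
Ifeoma is living and takes 5/96.
Bankole is living and takes 5/96.
Folake is living and takes 5/96.
Obafemi is living and takes 5/24.

Bankole 5/96; Chidinma 5/96; Ebele 5/48; Folake 5/96; Ifeoma 5/96; Obafemi 5/24; Temitope 3/8; Yetunde 5/48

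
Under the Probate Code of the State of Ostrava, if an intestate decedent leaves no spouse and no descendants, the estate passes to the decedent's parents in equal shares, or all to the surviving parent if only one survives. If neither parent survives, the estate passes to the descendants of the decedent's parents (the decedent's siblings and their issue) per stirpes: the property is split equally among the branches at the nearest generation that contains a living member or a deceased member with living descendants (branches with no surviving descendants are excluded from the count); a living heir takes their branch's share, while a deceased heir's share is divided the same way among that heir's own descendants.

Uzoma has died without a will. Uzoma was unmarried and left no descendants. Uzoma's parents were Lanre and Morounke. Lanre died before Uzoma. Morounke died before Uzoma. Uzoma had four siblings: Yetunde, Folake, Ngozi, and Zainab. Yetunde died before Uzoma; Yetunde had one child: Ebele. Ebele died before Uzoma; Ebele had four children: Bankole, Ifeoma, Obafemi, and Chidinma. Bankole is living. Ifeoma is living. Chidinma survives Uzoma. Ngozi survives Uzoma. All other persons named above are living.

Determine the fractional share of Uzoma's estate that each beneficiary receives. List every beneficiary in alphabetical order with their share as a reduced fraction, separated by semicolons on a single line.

Bankole 1/16; Chidinma 1/16; Folake 1/4; Ifeoma 1/16; Ngozi 1/4; Obafemi 1/16; Zainab 1/4

Neither parent survives and there are no descendants, so the estate passes to Uzoma's siblings and their issue per stirpes.
The estate is divided into 4 equal shares of 1/4 among Yetunde, Folake, Ngozi, Zainab.
Yetunde predeceased; the 1/4 allotted to Yetunde's branch passes to Yetunde's issue by representation.
Ebele's line is the sole branch at this level, so the full 1/4 passes to Ebele's issue by representation.
The 1/4 is divided into 4 equal shares of 1/16 among Bankole, Ifeoma, Obafemi, Chidinma.
Bankole is living and takes 1/16.
Ifeoma is living and takes 1/16.
Obafemi is living and takes 1/16.
Chidinma is living and takes 1/16.
Folake is living and takes 1/4.
Ngozi is living and takes 1/4.
Zainab is living and takes 1/4.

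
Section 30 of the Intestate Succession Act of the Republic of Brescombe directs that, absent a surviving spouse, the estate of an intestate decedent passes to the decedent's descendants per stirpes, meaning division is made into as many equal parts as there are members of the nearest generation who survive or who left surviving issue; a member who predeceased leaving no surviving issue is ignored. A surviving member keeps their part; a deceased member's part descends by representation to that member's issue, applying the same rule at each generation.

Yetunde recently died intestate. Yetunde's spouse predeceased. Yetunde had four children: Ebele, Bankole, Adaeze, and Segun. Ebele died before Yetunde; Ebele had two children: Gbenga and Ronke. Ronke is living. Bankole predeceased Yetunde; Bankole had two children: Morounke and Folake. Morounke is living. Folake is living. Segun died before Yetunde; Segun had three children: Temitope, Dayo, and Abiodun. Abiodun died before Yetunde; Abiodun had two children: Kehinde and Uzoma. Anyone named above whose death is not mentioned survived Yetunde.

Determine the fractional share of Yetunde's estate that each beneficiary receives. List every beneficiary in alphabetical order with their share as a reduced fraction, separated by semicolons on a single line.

There is no surviving spouse, so the entire estate passes to Yetunde's descendants per stirpes.
The estate is divided into 4 equal shares of 1/4 among Ebele, Bankole, Adaeze, Segun.
Ebele predeceased; the 1/4 allotted to Ebele's branch passes to Ebele's issue by representation.
The 1/4 is divided into 2 equal shares of 1/8 among Gbenga, Ronke.
Gbenga is living and takes 1/8.
Ronke is living and takes 1/8.
Bankole predeceased; the 1/4 allotted to Bankole's branch passes to Bankole's issue by representation.
The 1/4 is divided into 2 equal shares of 1/8 among Morounke, Folake.
Morounke is living and takes 1/8.
Folake is living and takes 1/8.
Adaeze is living and takes 1/4.
Segun predeceased; the 1/4 allotted to Segun's branch passes to Segun's issue by representation.
The 1/4 is divided into 3 equal shares of 1/12 among Temitope, Dayo, Abiodun.
Temitope is living and takes 1/12.
Dayo is living and takes 1/12.
Abiodun predeceased; the 1/12 allotted to Abiodun's branch passes to Abiodun's issue by representation.
The 1/12 is divided into 2 equal shares of 1/24 among Kehinde, Uzoma.
Kehinde is living and takes 1/24.
Uzoma is living and takes 1/24.

Adaeze 1/4; Dayo 1/12; Folake 1/8; Gbenga 1/8; Kehinde 1/24; Morounke 1/8; Ronke 1/8; Temitope 1/12; Uzoma 1/24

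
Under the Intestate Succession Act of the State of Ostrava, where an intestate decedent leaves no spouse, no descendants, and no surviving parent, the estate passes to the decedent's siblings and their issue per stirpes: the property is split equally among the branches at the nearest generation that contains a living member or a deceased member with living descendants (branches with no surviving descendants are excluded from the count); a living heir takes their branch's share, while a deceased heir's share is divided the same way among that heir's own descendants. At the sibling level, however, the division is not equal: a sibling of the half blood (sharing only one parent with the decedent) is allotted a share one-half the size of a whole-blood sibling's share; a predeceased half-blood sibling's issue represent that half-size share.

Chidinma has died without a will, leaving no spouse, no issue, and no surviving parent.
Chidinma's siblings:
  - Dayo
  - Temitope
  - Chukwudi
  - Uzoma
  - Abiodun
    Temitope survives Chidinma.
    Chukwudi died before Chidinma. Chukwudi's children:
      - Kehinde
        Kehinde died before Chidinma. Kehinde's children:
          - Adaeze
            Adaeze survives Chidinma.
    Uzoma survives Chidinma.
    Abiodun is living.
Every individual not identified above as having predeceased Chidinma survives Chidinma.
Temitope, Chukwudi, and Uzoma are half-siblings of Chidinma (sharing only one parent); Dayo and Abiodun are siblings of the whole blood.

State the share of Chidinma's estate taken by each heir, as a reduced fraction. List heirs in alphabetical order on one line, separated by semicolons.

No spouse, descendants, or parent survives, so the estate passes to Chidinma's siblings per stirpes.
Half-blood siblings count for one-half the weight of whole-blood siblings at the initial division.
Dividing 1 in proportion to weights (total weight 7/2): Dayo (weight 1) → 2/7; Temitope (weight 1/2) → 1/7; Chukwudi (weight 1/2) → 1/7; Uzoma (weight 1/2) → 1/7; Abiodun (weight 1) → 2/7.
Dayo is living and takes 2/7.
Temitope is living and takes 1/7.
Chukwudi predeceased; the 1/7 allotted to Chukwudi's branch passes to Chukwudi's issue by representation.
Kehinde's line is the sole branch at this level, so the full 1/7 passes to Kehinde's issue by representation.
Adaeze is the sole taker at this level and receives the full 1/7.
Uzoma is living and takes 1/7.
Abiodun is living and takes 2/7.

Abiodun 2/7; Adaeze 1/7; Dayo 2/7; Temitope 1/7; Uzoma 1/7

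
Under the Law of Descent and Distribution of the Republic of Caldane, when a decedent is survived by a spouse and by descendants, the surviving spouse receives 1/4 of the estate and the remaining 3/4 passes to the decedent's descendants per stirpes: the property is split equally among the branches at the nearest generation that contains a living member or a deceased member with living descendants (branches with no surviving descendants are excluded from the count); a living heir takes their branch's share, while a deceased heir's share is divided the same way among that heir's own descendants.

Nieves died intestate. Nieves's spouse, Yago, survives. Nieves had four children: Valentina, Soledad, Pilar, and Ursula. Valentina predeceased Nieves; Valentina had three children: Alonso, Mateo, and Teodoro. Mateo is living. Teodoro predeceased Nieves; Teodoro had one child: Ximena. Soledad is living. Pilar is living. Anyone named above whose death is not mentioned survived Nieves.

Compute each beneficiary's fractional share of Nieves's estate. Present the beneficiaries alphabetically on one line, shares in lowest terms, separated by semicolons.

Yago, as surviving spouse, takes 1/4.
The remaining 3/4 passes to Nieves's descendants per stirpes.
The 3/4 is divided into 4 equal shares of 3/16 among Valentina, Soledad, Pilar, Ursula.
Valentina predeceased; the 3/16 allotted to Valentina's branch passes to Valentina's issue by representation.
The 3/16 is divided into 3 equal shares of 1/16 among Alonso, Mateo, Teodoro.
Alonso is living and takes 1/16.
Mateo is living and takes 1/16.
Teodoro predeceased; the 1/16 allotted to Teodoro's branch passes to Teodoro's issue by representation.
Ximena is the sole taker at this level and receives the full 1/16.
Soledad is living and takes 3/16.
Pilar is living and takes 3/16.
Ursula is living and takes 3/16.

Alonso 1/16; Mateo 1/16; Pilar 3/16; Soledad 3/16; Ursula 3/16; Ximena 1/16; Yago 1/4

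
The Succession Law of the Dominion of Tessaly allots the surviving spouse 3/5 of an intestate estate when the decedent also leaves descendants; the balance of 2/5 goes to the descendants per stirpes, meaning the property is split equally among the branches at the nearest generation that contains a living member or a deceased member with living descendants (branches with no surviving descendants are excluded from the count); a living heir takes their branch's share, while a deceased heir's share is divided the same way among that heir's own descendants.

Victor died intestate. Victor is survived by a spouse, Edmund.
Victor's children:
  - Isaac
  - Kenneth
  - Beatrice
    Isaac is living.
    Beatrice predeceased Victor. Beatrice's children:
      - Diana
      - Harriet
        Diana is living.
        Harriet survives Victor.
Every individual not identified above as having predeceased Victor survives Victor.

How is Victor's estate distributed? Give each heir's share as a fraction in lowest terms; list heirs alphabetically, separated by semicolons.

Diana 1/15; Edmund 3/5; Harriet 1/15; Isaac 2/15; Kenneth 2/15

Edmund, as surviving spouse, takes 3/5.
The remaining 2/5 passes to Victor's descendants per stirpes.
The 2/5 is divided into 3 equal shares of 2/15 among Isaac, Kenneth, Beatrice.
Isaac is living and takes 2/15.
Kenneth is living and takes 2/15.
Beatrice predeceased; the 2/15 allotted to Beatrice's branch passes to Beatrice's issue by representation.
The 2/15 is divided into 2 equal shares of 1/15 among Diana, Harriet.
Diana is living and takes 1/15.
Harriet is living and takes 1/15.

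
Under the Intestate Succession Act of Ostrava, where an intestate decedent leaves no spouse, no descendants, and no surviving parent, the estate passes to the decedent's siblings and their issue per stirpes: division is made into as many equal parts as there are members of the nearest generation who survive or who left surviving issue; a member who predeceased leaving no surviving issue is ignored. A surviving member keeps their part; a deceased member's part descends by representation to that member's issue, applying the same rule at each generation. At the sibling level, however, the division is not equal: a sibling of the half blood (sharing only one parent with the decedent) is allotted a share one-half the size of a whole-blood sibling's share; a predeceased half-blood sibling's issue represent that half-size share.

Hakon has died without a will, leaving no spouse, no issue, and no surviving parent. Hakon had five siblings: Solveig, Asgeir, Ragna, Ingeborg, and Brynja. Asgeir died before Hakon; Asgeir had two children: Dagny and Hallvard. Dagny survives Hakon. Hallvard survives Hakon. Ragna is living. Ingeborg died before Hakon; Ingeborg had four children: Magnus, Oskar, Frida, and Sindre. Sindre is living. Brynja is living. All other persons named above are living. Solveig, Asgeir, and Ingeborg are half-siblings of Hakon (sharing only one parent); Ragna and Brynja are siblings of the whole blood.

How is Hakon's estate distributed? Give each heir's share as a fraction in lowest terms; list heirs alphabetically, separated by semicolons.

Brynja 2/7; Dagny 1/14; Frida 1/28; Hallvard 1/14; Magnus 1/28; Oskar 1/28; Ragna 2/7; Sindre 1/28; Solveig 1/7

No spouse, descendants, or parent survives, so the estate passes to Hakon's siblings per stirpes.
Half-blood siblings count for one-half the weight of whole-blood siblings at the initial division.
Dividing 1 in proportion to weights (total weight 7/2): Solveig (weight 1/2) → 1/7; Asgeir (weight 1/2) → 1/7; Ragna (weight 1) → 2/7; Ingeborg (weight 1/2) → 1/7; Brynja (weight 1) → 2/7.
Solveig is living and takes 1/7.
Asgeir predeceased; the 1/7 allotted to Asgeir's branch passes to Asgeir's issue by representation.
The 1/7 is divided into 2 equal shares of 1/14 among Dagny, Hallvard.
Dagny is living and takes 1/14.
Hallvard is living and takes 1/14.
Ragna is living and takes 2/7.
Ingeborg predeceased; the 1/7 allotted to Ingeborg's branch passes to Ingeborg's issue by representation.
The 1/7 is divided into 4 equal shares of 1/28 among Magnus, Oskar, Frida, Sindre.
Magnus is living and takes 1/28.
Oskar is living and takes 1/28.
Frida is living and takes 1/28.
Sindre is living and takes 1/28.
Brynja is living and takes 2/7.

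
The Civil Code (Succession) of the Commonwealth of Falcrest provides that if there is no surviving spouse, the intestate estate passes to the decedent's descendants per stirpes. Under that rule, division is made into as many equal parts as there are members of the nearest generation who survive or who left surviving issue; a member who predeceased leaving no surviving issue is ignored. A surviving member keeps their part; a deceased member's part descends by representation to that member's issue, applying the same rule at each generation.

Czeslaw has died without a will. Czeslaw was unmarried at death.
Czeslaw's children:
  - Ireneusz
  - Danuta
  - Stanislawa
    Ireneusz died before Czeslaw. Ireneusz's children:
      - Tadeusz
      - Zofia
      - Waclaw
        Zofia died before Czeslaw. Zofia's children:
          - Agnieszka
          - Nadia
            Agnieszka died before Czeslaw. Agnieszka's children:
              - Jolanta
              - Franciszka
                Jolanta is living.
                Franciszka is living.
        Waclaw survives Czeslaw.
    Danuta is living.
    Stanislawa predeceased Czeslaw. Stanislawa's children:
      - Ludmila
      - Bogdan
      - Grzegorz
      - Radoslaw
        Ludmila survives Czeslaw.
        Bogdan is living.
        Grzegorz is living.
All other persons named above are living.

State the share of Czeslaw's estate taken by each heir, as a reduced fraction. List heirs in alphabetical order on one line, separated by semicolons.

Bogdan 1/12; Danuta 1/3; Franciszka 1/36; Grzegorz 1/12; Jolanta 1/36; Ludmila 1/12; Nadia 1/18; Radoslaw 1/12; Tadeusz 1/9; Waclaw 1/9

There is no surviving spouse, so the entire estate passes to Czeslaw's descendants per stirpes.
The estate is divided into 3 equal shares of 1/3 among Ireneusz, Danuta, Stanislawa.
Ireneusz predeceased; the 1/3 allotted to Ireneusz's branch passes to Ireneusz's issue by representation.
The 1/3 is divided into 3 equal shares of 1/9 among Tadeusz, Zofia, Waclaw.
Tadeusz is living and takes 1/9.
Zofia predeceased; the 1/9 allotted to Zofia's branch passes to Zofia's issue by representation.
The 1/9 is divided into 2 equal shares of 1/18 among Agnieszka, Nadia.
Agnieszka predeceased; the 1/18 allotted to Agnieszka's branch passes to Agnieszka's issue by representation.
The 1/18 is divided into 2 equal shares of 1/36 among Jolanta, Franciszka.
Jolanta is living and takes 1/36.
Franciszka is living and takes 1/36.
Nadia is living and takes 1/18.
Waclaw is living and takes 1/9.
Danuta is living and takes 1/3.
Stanislawa predeceased; the 1/3 allotted to Stanislawa's branch passes to Stanislawa's issue by representation.
The 1/3 is divided into 4 equal shares of 1/12 among Ludmila, Bogdan, Grzegorz, Radoslaw.
Ludmila is living and takes 1/12.
Bogdan is living and takes 1/12.
Grzegorz is living and takes 1/12.
Radoslaw is living and takes 1/12.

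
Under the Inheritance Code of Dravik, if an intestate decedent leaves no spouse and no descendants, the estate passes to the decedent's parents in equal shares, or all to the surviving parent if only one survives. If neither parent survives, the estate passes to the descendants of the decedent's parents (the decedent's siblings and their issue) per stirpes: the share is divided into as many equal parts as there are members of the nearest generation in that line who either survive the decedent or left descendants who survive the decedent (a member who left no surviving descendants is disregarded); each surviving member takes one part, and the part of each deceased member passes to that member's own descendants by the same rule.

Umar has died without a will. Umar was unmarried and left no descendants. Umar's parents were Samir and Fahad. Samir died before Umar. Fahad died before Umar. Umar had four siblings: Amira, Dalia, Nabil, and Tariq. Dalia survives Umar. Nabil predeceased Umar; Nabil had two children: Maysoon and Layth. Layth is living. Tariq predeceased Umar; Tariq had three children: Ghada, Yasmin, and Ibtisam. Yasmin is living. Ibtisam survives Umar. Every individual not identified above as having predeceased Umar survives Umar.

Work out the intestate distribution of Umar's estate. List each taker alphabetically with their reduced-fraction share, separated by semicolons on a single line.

Neither parent survives and there are no descendants, so the estate passes to Umar's siblings and their issue per stirpes.
The estate is divided into 4 equal shares of 1/4 among Amira, Dalia, Nabil, Tariq.
Amira is living and takes 1/4.
Dalia is living and takes 1/4.
Nabil predeceased; the 1/4 allotted to Nabil's branch passes to Nabil's issue by representation.
The 1/4 is divided into 2 equal shares of 1/8 among Maysoon, Layth.
Maysoon is living and takes 1/8.
Layth is living and takes 1/8.
Tariq predeceased; the 1/4 allotted to Tariq's branch passes to Tariq's issue by representation.
The 1/4 is divided into 3 equal shares of 1/12 among Ghada, Yasmin, Ibtisam.
Ghada is living and takes 1/12.
Yasmin is living and takes 1/12.
Ibtisam is living and takes 1/12.

Amira 1/4; Dalia 1/4; Ghada 1/12; Ibtisam 1/12; Layth 1/8; Maysoon 1/8; Yasmin 1/12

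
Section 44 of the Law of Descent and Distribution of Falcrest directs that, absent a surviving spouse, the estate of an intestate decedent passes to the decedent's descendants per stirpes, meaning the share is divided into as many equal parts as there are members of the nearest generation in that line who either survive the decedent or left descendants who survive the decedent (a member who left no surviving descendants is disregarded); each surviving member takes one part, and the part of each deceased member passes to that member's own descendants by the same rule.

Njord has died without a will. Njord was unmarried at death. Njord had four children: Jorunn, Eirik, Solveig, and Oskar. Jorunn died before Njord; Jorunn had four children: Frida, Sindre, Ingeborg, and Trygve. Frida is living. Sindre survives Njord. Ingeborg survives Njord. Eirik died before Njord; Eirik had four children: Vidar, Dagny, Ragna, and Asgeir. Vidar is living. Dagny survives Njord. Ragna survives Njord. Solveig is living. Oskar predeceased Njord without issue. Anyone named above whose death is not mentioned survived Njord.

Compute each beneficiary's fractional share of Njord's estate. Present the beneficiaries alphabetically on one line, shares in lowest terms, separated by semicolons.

There is no surviving spouse, so the entire estate passes to Njord's descendants per stirpes.
Oskar left no surviving issue, so that branch lapses and is disregarded.
The estate is divided into 3 equal shares of 1/3 among Jorunn, Eirik, Solveig.
Jorunn predeceased; the 1/3 allotted to Jorunn's branch passes to Jorunn's issue by representation.
The 1/3 is divided into 4 equal shares of 1/12 among Frida, Sindre, Ingeborg, Trygve.
Frida is living and takes 1/12.
Sindre is living and takes 1/12.
Ingeborg is living and takes 1/12.
Trygve is living and takes 1/12.
Eirik predeceased; the 1/3 allotted to Eirik's branch passes to Eirik's issue by representation.
The 1/3 is divided into 4 equal shares of 1/12 among Vidar, Dagny, Ragna, Asgeir.
Vidar is living and takes 1/12.
Dagny is living and takes 1/12.
Ragna is living and takes 1/12.
Asgeir is living and takes 1/12.
Solveig is living and takes 1/3.

Asgeir 1/12; Dagny 1/12; Frida 1/12; Ingeborg 1/12; Ragna 1/12; Sindre 1/12; Solveig 1/3; Trygve 1/12; Vidar 1/12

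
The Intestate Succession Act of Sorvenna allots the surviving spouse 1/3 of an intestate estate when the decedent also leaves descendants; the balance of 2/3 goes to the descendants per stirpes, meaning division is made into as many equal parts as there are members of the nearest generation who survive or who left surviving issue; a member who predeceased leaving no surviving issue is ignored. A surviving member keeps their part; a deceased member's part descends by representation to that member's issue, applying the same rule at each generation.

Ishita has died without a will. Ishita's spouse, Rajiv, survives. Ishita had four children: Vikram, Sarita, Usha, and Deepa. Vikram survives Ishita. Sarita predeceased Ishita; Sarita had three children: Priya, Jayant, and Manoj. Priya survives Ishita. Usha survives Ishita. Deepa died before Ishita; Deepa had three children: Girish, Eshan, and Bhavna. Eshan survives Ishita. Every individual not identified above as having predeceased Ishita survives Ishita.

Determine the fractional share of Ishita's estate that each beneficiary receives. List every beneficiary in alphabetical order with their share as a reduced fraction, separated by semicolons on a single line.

Bhavna 1/18; Eshan 1/18; Girish 1/18; Jayant 1/18; Manoj 1/18; Priya 1/18; Rajiv 1/3; Usha 1/6; Vikram 1/6

Rajiv, as surviving spouse, takes 1/3.
The remaining 2/3 passes to Ishita's descendants per stirpes.
The 2/3 is divided into 4 equal shares of 1/6 among Vikram, Sarita, Usha, Deepa.
Vikram is living and takes 1/6.
Sarita predeceased; the 1/6 allotted to Sarita's branch passes to Sarita's issue by representation.
The 1/6 is divided into 3 equal shares of 1/18 among Priya, Jayant, Manoj.
Priya is living and takes 1/18.
Jayant is living and takes 1/18.
Manoj is living and takes 1/18.
Usha is living and takes 1/6.
Deepa predeceased; the 1/6 allotted to Deepa's branch passes to Deepa's issue by representation.
The 1/6 is divided into 3 equal shares of 1/18 among Girish, Eshan, Bhavna.
Girish is living and takes 1/18.
Eshan is living and takes 1/18.
Bhavna is living and takes 1/18.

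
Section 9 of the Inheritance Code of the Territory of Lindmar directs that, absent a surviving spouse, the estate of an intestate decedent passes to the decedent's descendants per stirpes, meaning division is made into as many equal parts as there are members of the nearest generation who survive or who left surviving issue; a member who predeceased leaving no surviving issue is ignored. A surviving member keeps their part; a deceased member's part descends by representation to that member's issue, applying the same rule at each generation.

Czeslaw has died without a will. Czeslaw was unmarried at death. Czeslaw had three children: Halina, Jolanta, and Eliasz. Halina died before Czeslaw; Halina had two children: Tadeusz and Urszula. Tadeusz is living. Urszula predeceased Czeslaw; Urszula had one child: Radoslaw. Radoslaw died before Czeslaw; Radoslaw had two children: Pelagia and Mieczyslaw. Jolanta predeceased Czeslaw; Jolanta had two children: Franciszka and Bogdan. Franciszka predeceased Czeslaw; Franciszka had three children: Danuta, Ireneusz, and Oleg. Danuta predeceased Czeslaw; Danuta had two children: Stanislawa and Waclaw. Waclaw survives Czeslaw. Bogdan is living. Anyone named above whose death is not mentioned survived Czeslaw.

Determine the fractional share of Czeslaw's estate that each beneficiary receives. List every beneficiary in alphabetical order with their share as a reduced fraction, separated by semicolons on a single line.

Bogdan 1/6; Eliasz 1/3; Ireneusz 1/18; Mieczyslaw 1/12; Oleg 1/18; Pelagia 1/12; Stanislawa 1/36; Tadeusz 1/6; Waclaw 1/36

There is no surviving spouse, so the entire estate passes to Czeslaw's descendants per stirpes.
The estate is divided into 3 equal shares of 1/3 among Halina, Jolanta, Eliasz.
Halina predeceased; the 1/3 allotted to Halina's branch passes to Halina's issue by representation.
The 1/3 is divided into 2 equal shares of 1/6 among Tadeusz, Urszula.
Tadeusz is living and takes 1/6.
Urszula predeceased; the 1/6 allotted to Urszula's branch passes to Urszula's issue by representation.
Radoslaw's line is the sole branch at this level, so the full 1/6 passes to Radoslaw's issue by representation.
The 1/6 is divided into 2 equal shares of 1/12 among Pelagia, Mieczyslaw.
Pelagia is living and takes 1/12.
Mieczyslaw is living and takes 1/12.
Jolanta predeceased; the 1/3 allotted to Jolanta's branch passes to Jolanta's issue by representation.
The 1/3 is divided into 2 equal shares of 1/6 among Franciszka, Bogdan.
Franciszka predeceased; the 1/6 allotted to Franciszka's branch passes to Franciszka's issue by representation.
The 1/6 is divided into 3 equal shares of 1/18 among Danuta, Ireneusz, Oleg.
Danuta predeceased; the 1/18 allotted to Danuta's branch passes to Danuta's issue by representation.
The 1/18 is divided into 2 equal shares of 1/36 among Stanislawa, Waclaw.
Stanislawa is living and takes 1/36.
Waclaw is living and takes 1/36.
Ireneusz is living and takes 1/18.
Oleg is living and takes 1/18.
Bogdan is living and takes 1/6.
Eliasz is living and takes 1/3.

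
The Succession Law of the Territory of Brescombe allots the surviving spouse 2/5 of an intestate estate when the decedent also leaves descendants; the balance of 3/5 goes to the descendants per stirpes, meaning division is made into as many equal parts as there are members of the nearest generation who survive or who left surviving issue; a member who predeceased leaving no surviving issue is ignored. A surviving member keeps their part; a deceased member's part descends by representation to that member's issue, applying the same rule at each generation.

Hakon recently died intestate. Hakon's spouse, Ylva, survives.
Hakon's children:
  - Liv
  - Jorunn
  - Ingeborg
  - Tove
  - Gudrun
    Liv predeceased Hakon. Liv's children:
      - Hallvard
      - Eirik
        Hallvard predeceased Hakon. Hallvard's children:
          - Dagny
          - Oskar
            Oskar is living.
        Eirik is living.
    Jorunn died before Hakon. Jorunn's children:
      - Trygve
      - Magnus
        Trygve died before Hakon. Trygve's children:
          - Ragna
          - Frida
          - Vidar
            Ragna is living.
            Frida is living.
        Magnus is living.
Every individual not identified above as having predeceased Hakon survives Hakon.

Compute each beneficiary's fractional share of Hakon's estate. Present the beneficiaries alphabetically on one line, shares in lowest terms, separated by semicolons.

Ylva, as surviving spouse, takes 2/5.
The remaining 3/5 passes to Hakon's descendants per stirpes.
The 3/5 is divided into 5 equal shares of 3/25 among Liv, Jorunn, Ingeborg, Tove, Gudrun.
Liv predeceased; the 3/25 allotted to Liv's branch passes to Liv's issue by representation.
The 3/25 is divided into 2 equal shares of 3/50 among Hallvard, Eirik.
Hallvard predeceased; the 3/50 allotted to Hallvard's branch passes to Hallvard's issue by representation.
The 3/50 is divided into 2 equal shares of 3/100 among Dagny, Oskar.
Dagny is living and takes 3/100.
Oskar is living and takes 3/100.
Eirik is living and takes 3/50.
Jorunn predeceased; the 3/25 allotted to Jorunn's branch passes to Jorunn's issue by representation.
The 3/25 is divided into 2 equal shares of 3/50 among Trygve, Magnus.
Trygve predeceased; the 3/50 allotted to Trygve's branch passes to Trygve's issue by representation.
The 3/50 is divided into 3 equal shares of 1/50 among Ragna, Frida, Vidar.
Ragna is living and takes 1/50.
Frida is living and takes 1/50.
Vidar is living and takes 1/50.
Magnus is living and takes 3/50.
Ingeborg is living and takes 3/25.
Tove is living and takes 3/25.
Gudrun is living and takes 3/25.

Dagny 3/100; Eirik 3/50; Frida 1/50; Gudrun 3/25; Ingeborg 3/25; Magnus 3/50; Oskar 3/100; Ragna 1/50; Tove 3/25; Vidar 1/50; Ylva 2/5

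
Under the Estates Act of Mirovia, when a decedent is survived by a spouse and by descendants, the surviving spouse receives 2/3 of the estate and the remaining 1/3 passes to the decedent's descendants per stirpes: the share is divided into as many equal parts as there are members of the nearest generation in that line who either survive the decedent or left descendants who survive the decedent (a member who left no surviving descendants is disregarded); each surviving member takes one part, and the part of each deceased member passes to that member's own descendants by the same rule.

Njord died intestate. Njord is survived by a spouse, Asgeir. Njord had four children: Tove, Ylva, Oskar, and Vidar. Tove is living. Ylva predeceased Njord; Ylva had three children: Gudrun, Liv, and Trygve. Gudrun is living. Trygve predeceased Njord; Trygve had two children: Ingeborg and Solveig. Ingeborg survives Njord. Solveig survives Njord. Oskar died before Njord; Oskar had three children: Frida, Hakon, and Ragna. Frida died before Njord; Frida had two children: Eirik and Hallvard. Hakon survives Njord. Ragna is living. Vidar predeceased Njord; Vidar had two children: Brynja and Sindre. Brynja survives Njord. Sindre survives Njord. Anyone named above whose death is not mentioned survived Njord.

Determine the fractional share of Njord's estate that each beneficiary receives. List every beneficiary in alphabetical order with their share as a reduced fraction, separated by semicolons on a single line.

Asgeir 2/3; Brynja 1/24; Eirik 1/72; Gudrun 1/36; Hakon 1/36; Hallvard 1/72; Ingeborg 1/72; Liv 1/36; Ragna 1/36; Sindre 1/24; Solveig 1/72; Tove 1/12

Asgeir, as surviving spouse, takes 2/3.
The remaining 1/3 passes to Njord's descendants per stirpes.
The 1/3 is divided into 4 equal shares of 1/12 among Tove, Ylva, Oskar, Vidar.
Tove is living and takes 1/12.
Ylva predeceased; the 1/12 allotted to Ylva's branch passes to Ylva's issue by representation.
The 1/12 is divided into 3 equal shares of 1/36 among Gudrun, Liv, Trygve.
Gudrun is living and takes 1/36.
Liv is living and takes 1/36.
Trygve predeceased; the 1/36 allotted to Trygve's branch passes to Trygve's issue by representation.
The 1/36 is divided into 2 equal shares of 1/72 among Ingeborg, Solveig.
Ingeborg is living and takes 1/72.
Solveig is living and takes 1/72.
Oskar predeceased; the 1/12 allotted to Oskar's branch passes to Oskar's issue by representation.
The 1/12 is divided into 3 equal shares of 1/36 among Frida, Hakon, Ragna.
Frida predeceased; the 1/36 allotted to Frida's branch passes to Frida's issue by representation.
The 1/36 is divided into 2 equal shares of 1/72 among Eirik, Hallvard.
Eirik is living and takes 1/72.
Hallvard is living and takes 1/72.
Hakon is living and takes 1/36.
Ragna is living and takes 1/36.
Vidar predeceased; the 1/12 allotted to Vidar's branch passes to Vidar's issue by representation.
The 1/12 is divided into 2 equal shares of 1/24 among Brynja, Sindre.
Brynja is living and takes 1/24.
Sindre is living and takes 1/24.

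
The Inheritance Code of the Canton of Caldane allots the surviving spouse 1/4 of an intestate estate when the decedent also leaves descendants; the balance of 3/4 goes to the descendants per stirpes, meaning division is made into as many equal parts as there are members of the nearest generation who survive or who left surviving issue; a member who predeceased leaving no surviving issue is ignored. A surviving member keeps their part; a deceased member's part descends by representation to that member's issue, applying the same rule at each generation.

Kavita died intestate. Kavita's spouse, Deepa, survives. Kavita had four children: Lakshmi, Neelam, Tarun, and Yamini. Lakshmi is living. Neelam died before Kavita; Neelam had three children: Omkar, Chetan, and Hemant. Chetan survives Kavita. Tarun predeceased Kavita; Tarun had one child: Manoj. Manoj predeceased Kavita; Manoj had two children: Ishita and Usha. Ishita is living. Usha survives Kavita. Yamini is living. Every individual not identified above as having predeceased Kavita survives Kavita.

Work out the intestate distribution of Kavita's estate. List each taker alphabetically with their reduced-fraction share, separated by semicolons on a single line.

Deepa, as surviving spouse, takes 1/4.
The remaining 3/4 passes to Kavita's descendants per stirpes.
The 3/4 is divided into 4 equal shares of 3/16 among Lakshmi, Neelam, Tarun, Yamini.
Lakshmi is living and takes 3/16.
Neelam predeceased; the 3/16 allotted to Neelam's branch passes to Neelam's issue by representation.
The 3/16 is divided into 3 equal shares of 1/16 among Omkar, Chetan, Hemant.
Omkar is living and takes 1/16.
Chetan is living and takes 1/16.
Hemant is living and takes 1/16.
Tarun predeceased; the 3/16 allotted to Tarun's branch passes to Tarun's issue by representation.
Manoj's line is the sole branch at this level, so the full 3/16 passes to Manoj's issue by representation.
The 3/16 is divided into 2 equal shares of 3/32 among Ishita, Usha.
Ishita is living and takes 3/32.
Usha is living and takes 3/32.
Yamini is living and takes 3/16.

Chetan 1/16; Deepa 1/4; Hemant 1/16; Ishita 3/32; Lakshmi 3/16; Omkar 1/16; Usha 3/32; Yamini 3/16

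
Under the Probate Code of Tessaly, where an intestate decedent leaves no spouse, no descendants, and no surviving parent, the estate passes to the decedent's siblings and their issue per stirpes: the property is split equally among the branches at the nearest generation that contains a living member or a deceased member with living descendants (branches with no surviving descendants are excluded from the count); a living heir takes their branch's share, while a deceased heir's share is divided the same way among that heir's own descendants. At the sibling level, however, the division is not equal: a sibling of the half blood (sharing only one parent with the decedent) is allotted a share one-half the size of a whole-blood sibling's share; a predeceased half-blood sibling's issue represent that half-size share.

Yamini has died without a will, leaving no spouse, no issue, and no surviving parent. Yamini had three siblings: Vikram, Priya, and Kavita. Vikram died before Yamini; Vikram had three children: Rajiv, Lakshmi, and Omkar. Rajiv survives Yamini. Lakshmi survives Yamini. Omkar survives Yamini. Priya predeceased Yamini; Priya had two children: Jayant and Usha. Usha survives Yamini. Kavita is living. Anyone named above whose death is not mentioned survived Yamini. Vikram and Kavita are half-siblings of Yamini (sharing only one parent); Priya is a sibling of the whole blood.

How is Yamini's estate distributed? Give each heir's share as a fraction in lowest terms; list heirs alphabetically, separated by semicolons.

Jayant 1/4; Kavita 1/4; Lakshmi 1/12; Omkar 1/12; Rajiv 1/12; Usha 1/4

No spouse, descendants, or parent survives, so the estate passes to Yamini's siblings per stirpes.
Half-blood siblings count for one-half the weight of whole-blood siblings at the initial division.
Dividing 1 in proportion to weights (total weight 2): Vikram (weight 1/2) → 1/4; Priya (weight 1) → 1/2; Kavita (weight 1/2) → 1/4.
Vikram predeceased; the 1/4 allotted to Vikram's branch passes to Vikram's issue by representation.
The 1/4 is divided into 3 equal shares of 1/12 among Rajiv, Lakshmi, Omkar.
Rajiv is living and takes 1/12.
Lakshmi is living and takes 1/12.
Omkar is living and takes 1/12.
Priya predeceased; the 1/2 allotted to Priya's branch passes to Priya's issue by representation.
The 1/2 is divided into 2 equal shares of 1/4 among Jayant, Usha.
Jayant is living and takes 1/4.
Usha is living and takes 1/4.
Kavita is living and takes 1/4.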